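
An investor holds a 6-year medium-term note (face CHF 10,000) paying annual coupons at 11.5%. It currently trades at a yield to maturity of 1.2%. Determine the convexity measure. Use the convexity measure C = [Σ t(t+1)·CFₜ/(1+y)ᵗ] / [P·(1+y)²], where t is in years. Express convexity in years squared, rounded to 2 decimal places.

With y = 0.012:
  t   CF        PV=CF/(1+0.012)^t    t·PV        t(t+1)·PV
  1     1,150.00     1,136.3636     1,136.3636       2,272.7273
  2     1,150.00     1,122.8890     2,245.7779       6,737.3338
  3     1,150.00     1,109.5741     3,328.7222      13,314.8890
  4     1,150.00     1,096.4171     4,385.6683      21,928.3415
  5     1,150.00     1,083.4161     5,417.0804      32,502.4825
  6    11,150.00    10,379.8671    62,279.2025     435,954.4176
  Σ                 15,928.5269    78,792.8150     512,710.1916
P = 15,928.5269.
Convexity = Σ t(t+1)·PV / [P·(1+y)²] = 512,710.1916 / (15,928.5269 × 1.024144) = 31.42934.

31.43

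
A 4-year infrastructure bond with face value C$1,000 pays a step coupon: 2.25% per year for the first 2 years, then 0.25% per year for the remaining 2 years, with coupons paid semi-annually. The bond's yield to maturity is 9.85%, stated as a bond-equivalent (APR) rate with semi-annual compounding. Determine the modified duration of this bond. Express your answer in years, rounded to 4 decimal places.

3.6623 years

Periodic yield y = 0.04925. First find Macaulay duration:
  t   CF        PV=CF/(1+0.04925)^t    t·PV
  1        11.25        10.7219        10.7219
  2        11.25        10.2187        20.4373
  3        11.25         9.7390        29.2171
  4        11.25         9.2819        37.1276
  5         1.25         0.9829         4.9146
  6         1.25         0.9368         5.6207
  7         1.25         0.8928         6.2496
  8     1,001.25       681.5704     5,452.5630
  Σ                    724.3444     5,566.8518
P = 724.3444; Macaulay duration = 5,566.8518 / 724.3444 = 7.68537 half-year periods = 3.84268 years.
Modified duration = D_Mac / (1 + y) = 3.84268 / 1.04925 = 3.66231 years.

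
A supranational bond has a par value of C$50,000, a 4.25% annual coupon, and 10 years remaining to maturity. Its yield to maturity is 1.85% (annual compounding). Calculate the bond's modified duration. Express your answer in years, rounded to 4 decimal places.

Periodic yield y = 0.0185. First find Macaulay duration:
  t   CF        PV=CF/(1+0.0185)^t    t·PV
  1     2,125.00     2,086.4016     2,086.4016
  2     2,125.00     2,048.5042     4,097.0085
  3     2,125.00     2,011.2953     6,033.8858
  4     2,125.00     1,974.7622     7,899.0487
  5     2,125.00     1,938.8927     9,694.4633
  6     2,125.00     1,903.6747    11,422.0481
  7     2,125.00     1,869.0964    13,083.6748
  8     2,125.00     1,835.1462    14,681.1696
  9     2,125.00     1,801.8127    16,216.3140
  10   52,125.00    43,394.6045   433,946.0451
  Σ                 60,864.1904   519,160.0594
P = 60,864.1904; Macaulay duration = 519,160.0594 / 60,864.1904 = 8.52981 years.
Modified duration = D_Mac / (1 + y) = 8.52981 / 1.0185 = 8.37488 years.

8.3749 years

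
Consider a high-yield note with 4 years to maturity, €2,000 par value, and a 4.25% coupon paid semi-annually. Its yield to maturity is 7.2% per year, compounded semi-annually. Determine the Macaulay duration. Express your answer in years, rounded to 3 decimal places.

Periodic yield y = 0.036. Discount each cash flow and weight by its period:
  t   CF        PV=CF/(1+0.036)^t    t·PV
  1        42.50        41.0232        41.0232
  2        42.50        39.5977        79.1953
  3        42.50        38.2217       114.6650
  4        42.50        36.8935       147.5740
  5        42.50        35.6115       178.0575
  6        42.50        34.3740       206.2442
  7        42.50        33.1796       232.2569
  8     2,042.50     1,539.1609    12,313.2872
  Σ                  1,798.0620    13,312.3032
Price P = Σ PV = 1,798.0620.
Macaulay duration = Σ(t·PV) / P = 13,312.3032 / 1,798.0620 = 7.40370 half-year periods.
In years: 7.40370 / 2 = 3.70185 years.

3.702 years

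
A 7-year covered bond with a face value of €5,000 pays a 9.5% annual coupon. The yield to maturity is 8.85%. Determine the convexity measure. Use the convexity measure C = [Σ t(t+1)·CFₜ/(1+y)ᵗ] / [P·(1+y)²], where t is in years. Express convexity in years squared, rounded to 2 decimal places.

33.52

With y = 0.0885:
  t   CF        PV=CF/(1+0.0885)^t    t·PV        t(t+1)·PV
  1       475.00       436.3803       436.3803         872.7607
  2       475.00       400.9006       801.8013       2,405.4038
  3       475.00       368.3056     1,104.9168       4,419.6671
  4       475.00       338.3607     1,353.4427       6,767.2134
  5       475.00       310.8504     1,554.2520       9,325.5123
  6       475.00       285.5769     1,713.4611      11,994.2280
  7     5,475.00     3,024.0230    21,168.1610     169,345.2880
  Σ                  5,164.3975    28,132.4152     205,130.0732
P = 5,164.3975.
Convexity = Σ t(t+1)·PV / [P·(1+y)²] = 205,130.0732 / (5,164.3975 × 1.184832) = 33.52377.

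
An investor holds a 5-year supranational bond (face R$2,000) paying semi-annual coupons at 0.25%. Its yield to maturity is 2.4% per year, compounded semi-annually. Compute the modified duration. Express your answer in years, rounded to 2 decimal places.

Periodic yield y = 0.012. First find Macaulay duration:
  t   CF        PV=CF/(1+0.012)^t    t·PV
  1         2.50         2.4704         2.4704
  2         2.50         2.4411         4.8821
  3         2.50         2.4121         7.2364
  4         2.50         2.3835         9.5341
  5         2.50         2.3553        11.7763
  6         2.50         2.3273        13.9639
  7         2.50         2.2997        16.0981
  8         2.50         2.2725        18.1797
  9         2.50         2.2455        20.2096
  10    2,002.50     1,777.3273    17,773.2725
  Σ                  1,798.5346    17,877.6230
P = 1,798.5346; Macaulay duration = 17,877.6230 / 1,798.5346 = 9.94011 half-year periods = 4.97005 years.
Modified duration = D_Mac / (1 + y) = 4.97005 / 1.012 = 4.91112 years.

4.91 years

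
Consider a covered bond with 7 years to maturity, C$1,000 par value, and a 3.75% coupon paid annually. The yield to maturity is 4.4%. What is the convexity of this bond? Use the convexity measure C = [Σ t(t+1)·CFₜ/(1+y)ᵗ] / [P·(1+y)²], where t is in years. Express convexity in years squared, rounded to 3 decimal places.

44.282

With y = 0.044:
  t   CF        PV=CF/(1+0.044)^t    t·PV        t(t+1)·PV
  1        37.50        35.9195        35.9195          71.8391
  2        37.50        34.4057        68.8114         206.4341
  3        37.50        32.9556        98.8669         395.4677
  4        37.50        31.5667       126.2668         631.3341
  5        37.50        30.2363       151.1815         907.0893
  6        37.50        28.9620       173.7719       1,216.4032
  7     1,037.50       767.5110     5,372.5771      42,980.6166
  Σ                    961.5569     6,027.3952      46,409.1842
P = 961.5569.
Convexity = Σ t(t+1)·PV / [P·(1+y)²] = 46,409.1842 / (961.5569 × 1.089936) = 44.28207.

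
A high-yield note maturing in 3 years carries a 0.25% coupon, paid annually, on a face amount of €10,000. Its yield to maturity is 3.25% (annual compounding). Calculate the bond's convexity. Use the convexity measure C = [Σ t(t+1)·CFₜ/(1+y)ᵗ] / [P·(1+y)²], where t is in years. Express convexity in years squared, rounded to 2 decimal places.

11.22

With y = 0.0325:
  t   CF        PV=CF/(1+0.0325)^t    t·PV        t(t+1)·PV
  1        25.00        24.2131        24.2131          48.4262
  2        25.00        23.4509        46.9018         140.7055
  3    10,025.00     9,107.8150    27,323.4450     109,293.7799
  Σ                  9,155.4790    27,394.5599     109,482.9116
P = 9,155.4790.
Convexity = Σ t(t+1)·PV / [P·(1+y)²] = 109,482.9116 / (9,155.4790 × 1.066056) = 11.21722.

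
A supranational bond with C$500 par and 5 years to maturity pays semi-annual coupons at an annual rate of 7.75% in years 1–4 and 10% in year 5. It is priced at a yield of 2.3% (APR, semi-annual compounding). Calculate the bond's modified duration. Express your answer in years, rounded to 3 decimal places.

4.291 years

Periodic yield y = 0.0115. First find Macaulay duration:
  t   CF        PV=CF/(1+0.0115)^t    t·PV
  1       19.375        19.1547        19.1547
  2       19.375        18.9369        37.8739
  3       19.375        18.7216        56.1649
  4       19.375        18.5088        74.0352
  5       19.375        18.2984        91.4918
  6       19.375        18.0903       108.5420
  7       19.375        17.8847       125.1926
  8       19.375        17.6813       141.4505
  9       25.000        22.5552       202.9970
  10     525.000       468.2744     4,682.7442
  Σ                    638.1064     5,539.6468
P = 638.1064; Macaulay duration = 5,539.6468 / 638.1064 = 8.68138 half-year periods = 4.34069 years.
Modified duration = D_Mac / (1 + y) = 4.34069 / 1.0115 = 4.29134 years.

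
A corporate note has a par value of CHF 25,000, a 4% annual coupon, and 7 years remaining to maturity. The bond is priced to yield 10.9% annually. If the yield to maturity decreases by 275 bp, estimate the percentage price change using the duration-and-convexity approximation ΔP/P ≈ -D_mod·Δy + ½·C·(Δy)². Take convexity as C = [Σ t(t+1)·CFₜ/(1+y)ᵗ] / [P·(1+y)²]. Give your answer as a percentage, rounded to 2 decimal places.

With y = 0.109:
  t   CF        PV=CF/(1+0.109)^t    t·PV        t(t+1)·PV
  1     1,000.00       901.7133       901.7133       1,803.4265
  2     1,000.00       813.0868     1,626.1736       4,878.5208
  3     1,000.00       733.1711     2,199.5134       8,798.0537
  4     1,000.00       661.1101     2,644.4405      13,222.2027
  5     1,000.00       596.1318     2,980.6589      17,883.9532
  6     1,000.00       537.5399     3,225.2395      22,576.6767
  7    26,000.00    12,602.3787    88,216.6507     705,733.2055
  Σ                 16,845.1317   101,794.3899     774,896.0390
P = 16,845.1317; D_Mac = 6.04296 yrs; D_mod = 5.44901 yrs; C = 37.40296.
Duration effect: -5.44901 × (-0.0275) = +0.149848
Convexity effect: 0.5 × 37.40296 × (-0.0275)² = +0.0141430
ΔP/P ≈ +0.149848 + 0.0141430 = +0.163991 = +16.3991%.

+16.40%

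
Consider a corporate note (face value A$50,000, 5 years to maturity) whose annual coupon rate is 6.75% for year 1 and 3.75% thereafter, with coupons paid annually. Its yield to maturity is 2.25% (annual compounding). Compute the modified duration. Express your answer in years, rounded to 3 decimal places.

Periodic yield y = 0.0225. First find Macaulay duration:
  t   CF        PV=CF/(1+0.0225)^t    t·PV
  1     3,375.00     3,300.7335     3,300.7335
  2     1,875.00     1,793.3896     3,586.7791
  3     1,875.00     1,753.9262     5,261.7787
  4     1,875.00     1,715.3313     6,861.3251
  5    51,875.00    46,413.2015   232,066.0075
  Σ                 54,976.5821   251,076.6239
P = 54,976.5821; Macaulay duration = 251,076.6239 / 54,976.5821 = 4.56697 years.
Modified duration = D_Mac / (1 + y) = 4.56697 / 1.0225 = 4.46648 years.

4.466 years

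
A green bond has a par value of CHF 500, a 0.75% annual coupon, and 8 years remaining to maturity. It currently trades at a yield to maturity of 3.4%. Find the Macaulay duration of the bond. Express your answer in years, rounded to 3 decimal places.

7.767 years

Periodic yield y = 0.034. Discount each cash flow and weight by its year:
  t   CF        PV=CF/(1+0.034)^t    t·PV
  1         3.75         3.6267         3.6267
  2         3.75         3.5074         7.0149
  3         3.75         3.3921        10.1763
  4         3.75         3.2806        13.1223
  5         3.75         3.1727        15.8635
  6         3.75         3.0684        18.4102
  7         3.75         2.9675        20.7723
  8       503.75       385.5234     3,084.1872
  Σ                    408.5388     3,173.1735
Price P = Σ PV = 408.5388.
Macaulay duration = Σ(t·PV) / P = 3,173.1735 / 408.5388 = 7.76713 years.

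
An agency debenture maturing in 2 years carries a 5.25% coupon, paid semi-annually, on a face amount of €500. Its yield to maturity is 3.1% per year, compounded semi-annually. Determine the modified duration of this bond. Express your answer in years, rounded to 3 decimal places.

Periodic yield y = 0.0155. First find Macaulay duration:
  t   CF        PV=CF/(1+0.0155)^t    t·PV
  1       13.125        12.9247        12.9247
  2       13.125        12.7274        25.4548
  3       13.125        12.5331        37.5994
  4      513.125       482.5068     1,930.0273
  Σ                    520.6920     2,006.0062
P = 520.6920; Macaulay duration = 2,006.0062 / 520.6920 = 3.85258 half-year periods = 1.92629 years.
Modified duration = D_Mac / (1 + y) = 1.92629 / 1.0155 = 1.89689 years.

1.897 years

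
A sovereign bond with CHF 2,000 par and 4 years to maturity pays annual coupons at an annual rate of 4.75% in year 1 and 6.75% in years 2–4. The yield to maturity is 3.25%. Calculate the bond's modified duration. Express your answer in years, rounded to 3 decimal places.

3.590 years

Periodic yield y = 0.0325. First find Macaulay duration:
  t   CF        PV=CF/(1+0.0325)^t    t·PV
  1        95.00        92.0097        92.0097
  2       135.00       126.6350       253.2699
  3       135.00       122.6489       367.9466
  4     2,135.00     1,878.6144     7,514.4574
  Σ                  2,219.9079     8,227.6837
P = 2,219.9079; Macaulay duration = 8,227.6837 / 2,219.9079 = 3.70632 years.
Modified duration = D_Mac / (1 + y) = 3.70632 / 1.0325 = 3.58965 years.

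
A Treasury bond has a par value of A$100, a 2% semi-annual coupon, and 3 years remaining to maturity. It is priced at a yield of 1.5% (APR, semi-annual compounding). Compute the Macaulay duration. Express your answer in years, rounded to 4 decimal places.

2.9274 years

Periodic yield y = 0.0075. Discount each cash flow and weight by its period:
  t   CF        PV=CF/(1+0.0075)^t    t·PV
  1         1.00         0.9926         0.9926
  2         1.00         0.9852         1.9703
  3         1.00         0.9778         2.9335
  4         1.00         0.9706         3.8822
  5         1.00         0.9633         4.8166
  6       101.00        96.5720       579.4318
  Σ                    101.4614       594.0270
Price P = Σ PV = 101.4614.
Macaulay duration = Σ(t·PV) / P = 594.0270 / 101.4614 = 5.85471 half-year periods.
In years: 5.85471 / 2 = 2.92735 years.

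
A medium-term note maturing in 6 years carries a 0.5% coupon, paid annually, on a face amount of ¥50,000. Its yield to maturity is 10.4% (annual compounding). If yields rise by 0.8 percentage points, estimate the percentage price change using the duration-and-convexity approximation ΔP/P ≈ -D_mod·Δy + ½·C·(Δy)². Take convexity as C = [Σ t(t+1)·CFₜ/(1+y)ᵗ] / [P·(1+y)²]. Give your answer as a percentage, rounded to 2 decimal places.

-4.16%

With y = 0.104:
  t   CF        PV=CF/(1+0.104)^t    t·PV        t(t+1)·PV
  1       250.00       226.4493       226.4493         452.8986
  2       250.00       205.1171       410.2342       1,230.7026
  3       250.00       185.7945       557.3834       2,229.5337
  4       250.00       168.2921       673.1684       3,365.8419
  5       250.00       152.4385       762.1925       4,573.1547
  6    50,250.00    27,753.7470   166,522.4823   1,165,657.3760
  Σ                 28,691.8385   169,151.9100   1,177,509.5074
P = 28,691.8385; D_Mac = 5.89547 yrs; D_mod = 5.34010 yrs; C = 33.67192.
Duration effect: -5.34010 × (+0.008) = -0.042721
Convexity effect: 0.5 × 33.67192 × (0.008)² = +0.0010775
ΔP/P ≈ -0.042721 + 0.0010775 = -0.041643 = -4.1643%.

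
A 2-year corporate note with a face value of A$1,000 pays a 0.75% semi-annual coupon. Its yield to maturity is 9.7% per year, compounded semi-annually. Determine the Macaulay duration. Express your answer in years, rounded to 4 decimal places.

Periodic yield y = 0.0485. Discount each cash flow and weight by its period:
  t   CF        PV=CF/(1+0.0485)^t    t·PV
  1         3.75         3.5765         3.5765
  2         3.75         3.4111         6.8222
  3         3.75         3.2533         9.7599
  4     1,003.75       830.5233     3,322.0932
  Σ                    840.7642     3,342.2519
Price P = Σ PV = 840.7642.
Macaulay duration = Σ(t·PV) / P = 3,342.2519 / 840.7642 = 3.97525 half-year periods.
In years: 3.97525 / 2 = 1.98763 years.

1.9876 years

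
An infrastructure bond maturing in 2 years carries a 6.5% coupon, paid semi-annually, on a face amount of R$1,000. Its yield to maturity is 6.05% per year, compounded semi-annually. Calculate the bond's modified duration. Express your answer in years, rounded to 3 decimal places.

1.852 years

Periodic yield y = 0.03025. First find Macaulay duration:
  t   CF        PV=CF/(1+0.03025)^t    t·PV
  1        32.50        31.5457        31.5457
  2        32.50        30.6195        61.2390
  3        32.50        29.7205        89.1614
  4     1,032.50       916.4728     3,665.8911
  Σ                  1,008.3585     3,847.8372
P = 1,008.3585; Macaulay duration = 3,847.8372 / 1,008.3585 = 3.81594 half-year periods = 1.90797 years.
Modified duration = D_Mac / (1 + y) = 1.90797 / 1.03025 = 1.85195 years.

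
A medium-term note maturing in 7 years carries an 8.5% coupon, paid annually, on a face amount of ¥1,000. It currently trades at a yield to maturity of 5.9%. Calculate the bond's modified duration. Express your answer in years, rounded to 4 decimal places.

Periodic yield y = 0.059. First find Macaulay duration:
  t   CF        PV=CF/(1+0.059)^t    t·PV
  1        85.00        80.2644        80.2644
  2        85.00        75.7926       151.5853
  3        85.00        71.5700       214.7100
  4        85.00        67.5826       270.3305
  5        85.00        63.8174       319.0870
  6        85.00        60.2619       361.5717
  7     1,085.00       726.3702     5,084.5914
  Σ                  1,145.6592     6,482.1403
P = 1,145.6592; Macaulay duration = 6,482.1403 / 1,145.6592 = 5.65800 years.
Modified duration = D_Mac / (1 + y) = 5.65800 / 1.059 = 5.34278 years.

5.3428 years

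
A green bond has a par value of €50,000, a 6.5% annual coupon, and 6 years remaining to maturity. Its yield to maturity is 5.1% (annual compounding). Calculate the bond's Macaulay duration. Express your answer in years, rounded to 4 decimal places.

5.1877 years

Periodic yield y = 0.051. Discount each cash flow and weight by its year:
  t   CF        PV=CF/(1+0.051)^t    t·PV
  1     3,250.00     3,092.2931     3,092.2931
  2     3,250.00     2,942.2389     5,884.4777
  3     3,250.00     2,799.4661     8,398.3983
  4     3,250.00     2,663.6214    10,654.4856
  5     3,250.00     2,534.3686    12,671.8430
  6    53,250.00    39,509.6621   237,057.9729
  Σ                 53,541.6502   277,759.4706
Price P = Σ PV = 53,541.6502.
Macaulay duration = Σ(t·PV) / P = 277,759.4706 / 53,541.6502 = 5.18773 years.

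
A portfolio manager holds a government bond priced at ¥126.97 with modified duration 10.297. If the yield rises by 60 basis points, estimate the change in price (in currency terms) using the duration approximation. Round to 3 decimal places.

Duration approximation: ΔP/P ≈ -D_mod · Δy = -10.297 × (+0.006) = -0.061782.
ΔP ≈ 126.97 × (-0.061782) = -7.84446054.

-¥7.844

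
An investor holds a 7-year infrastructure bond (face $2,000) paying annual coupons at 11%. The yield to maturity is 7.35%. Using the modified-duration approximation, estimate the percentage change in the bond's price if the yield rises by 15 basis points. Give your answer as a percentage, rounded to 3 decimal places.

Periodic yield y = 0.0735. Modified duration first:
  t   CF        PV=CF/(1+0.0735)^t    t·PV
  1       220.00       204.9371       204.9371
  2       220.00       190.9056       381.8111
  3       220.00       177.8347       533.5041
  4       220.00       165.6588       662.6352
  5       220.00       154.3165       771.5826
  6       220.00       143.7508       862.5050
  7     2,220.00     1,351.2591     9,458.8137
  Σ                  2,388.6627    12,875.7889
P = 2,388.6627; D_Mac = 5.39038 yrs; D_mod = 5.39038/(1+0.0735) = 5.02131 yrs.
ΔP/P ≈ -D_mod · Δy = -5.02131 × (+0.0015) = -0.007532 = -0.7532%.

-0.753%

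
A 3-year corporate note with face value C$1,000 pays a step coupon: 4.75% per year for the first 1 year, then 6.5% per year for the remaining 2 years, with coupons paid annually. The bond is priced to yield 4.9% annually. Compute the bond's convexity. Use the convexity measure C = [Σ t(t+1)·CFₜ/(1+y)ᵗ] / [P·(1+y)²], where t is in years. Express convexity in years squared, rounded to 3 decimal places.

With y = 0.049:
  t   CF        PV=CF/(1+0.049)^t    t·PV        t(t+1)·PV
  1        47.50        45.2812        45.2812          90.5624
  2        65.00        59.0694       118.1388         354.4163
  3     1,065.00       922.6206     2,767.8618      11,071.4471
  Σ                  1,026.9712     2,931.2817      11,516.4258
P = 1,026.9712.
Convexity = Σ t(t+1)·PV / [P·(1+y)²] = 11,516.4258 / (1,026.9712 × 1.100401) = 10.19080.

10.191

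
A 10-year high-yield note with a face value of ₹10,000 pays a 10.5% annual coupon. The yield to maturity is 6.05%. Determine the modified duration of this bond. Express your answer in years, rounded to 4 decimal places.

Periodic yield y = 0.0605. First find Macaulay duration:
  t   CF        PV=CF/(1+0.0605)^t    t·PV
  1     1,050.00       990.0990       990.0990
  2     1,050.00       933.6153     1,867.2306
  3     1,050.00       880.3539     2,641.0616
  4     1,050.00       830.1310     3,320.5238
  5     1,050.00       782.7732     3,913.8659
  6     1,050.00       738.1171     4,428.7026
  7     1,050.00       696.0086     4,872.0600
  8     1,050.00       656.3023     5,250.4183
  9     1,050.00       618.8612     5,569.7506
  10   11,050.00     6,141.2326    61,412.3264
  Σ                 13,267.4941    94,266.0388
P = 13,267.4941; Macaulay duration = 94,266.0388 / 13,267.4941 = 7.10504 years.
Modified duration = D_Mac / (1 + y) = 7.10504 / 1.0605 = 6.69971 years.

6.6997 years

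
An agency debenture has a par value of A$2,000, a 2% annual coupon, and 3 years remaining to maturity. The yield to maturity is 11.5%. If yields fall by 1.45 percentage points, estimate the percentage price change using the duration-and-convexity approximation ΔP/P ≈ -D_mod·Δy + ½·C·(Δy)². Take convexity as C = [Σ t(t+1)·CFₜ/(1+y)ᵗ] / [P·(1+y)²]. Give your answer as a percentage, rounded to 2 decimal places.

+3.91%

With y = 0.115:
  t   CF        PV=CF/(1+0.115)^t    t·PV        t(t+1)·PV
  1        40.00        35.8744        35.8744          71.7489
  2        40.00        32.1744        64.3488         193.0463
  3     2,040.00     1,471.6535     4,414.9605      17,659.8419
  Σ                  1,539.7023     4,515.1837      17,924.6371
P = 1,539.7023; D_Mac = 2.93250 yrs; D_mod = 2.63005 yrs; C = 9.36405.
Duration effect: -2.63005 × (-0.0145) = +0.038136
Convexity effect: 0.5 × 9.36405 × (-0.0145)² = +0.0009844
ΔP/P ≈ +0.038136 + 0.0009844 = +0.039120 = +3.9120%.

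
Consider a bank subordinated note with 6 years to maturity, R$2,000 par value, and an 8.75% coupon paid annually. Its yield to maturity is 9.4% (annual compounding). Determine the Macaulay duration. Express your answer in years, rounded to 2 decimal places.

Periodic yield y = 0.094. Discount each cash flow and weight by its year:
  t   CF        PV=CF/(1+0.094)^t    t·PV
  1       175.00       159.9634       159.9634
  2       175.00       146.2189       292.4377
  3       175.00       133.6553       400.9658
  4       175.00       122.1712       488.6847
  5       175.00       111.6738       558.3692
  6     2,175.00     1,268.6895     7,612.1367
  Σ                  1,942.3720     9,512.5576
Price P = Σ PV = 1,942.3720.
Macaulay duration = Σ(t·PV) / P = 9,512.5576 / 1,942.3720 = 4.89739 years.

4.90 years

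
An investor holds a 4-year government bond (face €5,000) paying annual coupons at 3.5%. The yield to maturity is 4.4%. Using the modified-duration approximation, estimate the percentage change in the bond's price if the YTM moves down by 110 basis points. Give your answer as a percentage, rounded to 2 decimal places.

+4.00%

Periodic yield y = 0.044. Modified duration first:
  t   CF        PV=CF/(1+0.044)^t    t·PV
  1       175.00       167.6245       167.6245
  2       175.00       160.5599       321.1198
  3       175.00       153.7930       461.3790
  4     5,175.00     4,356.2055    17,424.8220
  Σ                  4,838.1829    18,374.9453
P = 4,838.1829; D_Mac = 3.79790 yrs; D_mod = 3.79790/(1+0.044) = 3.63784 yrs.
ΔP/P ≈ -D_mod · Δy = -3.63784 × (-0.011) = +0.040016 = +4.0016%.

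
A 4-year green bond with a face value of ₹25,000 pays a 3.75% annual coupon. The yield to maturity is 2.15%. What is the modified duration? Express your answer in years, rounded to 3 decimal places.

Periodic yield y = 0.0215. First find Macaulay duration:
  t   CF        PV=CF/(1+0.0215)^t    t·PV
  1       937.50       917.7680       917.7680
  2       937.50       898.4513     1,796.9026
  3       937.50       879.5412     2,638.6235
  4    25,937.50    23,821.8031    95,287.2123
  Σ                 26,517.5635   100,640.5063
P = 26,517.5635; Macaulay duration = 100,640.5063 / 26,517.5635 = 3.79524 years.
Modified duration = D_Mac / (1 + y) = 3.79524 / 1.0215 = 3.71536 years.

3.715 years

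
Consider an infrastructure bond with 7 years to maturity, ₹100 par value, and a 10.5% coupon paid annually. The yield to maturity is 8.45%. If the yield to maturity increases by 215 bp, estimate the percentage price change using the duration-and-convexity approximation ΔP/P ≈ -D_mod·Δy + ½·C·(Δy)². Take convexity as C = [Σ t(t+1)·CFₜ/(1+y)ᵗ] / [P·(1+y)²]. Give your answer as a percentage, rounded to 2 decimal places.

With y = 0.0845:
  t   CF        PV=CF/(1+0.0845)^t    t·PV        t(t+1)·PV
  1        10.50         9.6819         9.6819          19.3638
  2        10.50         8.9275        17.8550          53.5650
  3        10.50         8.2319        24.6957          98.7829
  4        10.50         7.5905        30.3620         151.8102
  5        10.50         6.9991        34.9954         209.9727
  6        10.50         6.4537        38.7225         271.0574
  7       110.50        62.6261       438.3827       3,507.0617
  Σ                    110.5107       594.6953       4,311.6138
P = 110.5107; D_Mac = 5.38133 yrs; D_mod = 4.96204 yrs; C = 33.17235.
Duration effect: -4.96204 × (+0.0215) = -0.106684
Convexity effect: 0.5 × 33.17235 × (0.0215)² = +0.0076670
ΔP/P ≈ -0.106684 + 0.0076670 = -0.099017 = -9.9017%.

-9.90%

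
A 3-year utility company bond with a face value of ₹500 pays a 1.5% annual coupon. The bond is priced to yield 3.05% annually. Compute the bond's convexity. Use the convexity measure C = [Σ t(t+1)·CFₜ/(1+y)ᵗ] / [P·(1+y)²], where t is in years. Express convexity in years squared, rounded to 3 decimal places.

11.073

With y = 0.0305:
  t   CF        PV=CF/(1+0.0305)^t    t·PV        t(t+1)·PV
  1         7.50         7.2780         7.2780          14.5560
  2         7.50         7.0626        14.1252          42.3757
  3       507.50       463.7587     1,391.2761       5,565.1042
  Σ                    478.0993     1,412.6793       5,622.0360
P = 478.0993.
Convexity = Σ t(t+1)·PV / [P·(1+y)²] = 5,622.0360 / (478.0993 × 1.061930) = 11.07336.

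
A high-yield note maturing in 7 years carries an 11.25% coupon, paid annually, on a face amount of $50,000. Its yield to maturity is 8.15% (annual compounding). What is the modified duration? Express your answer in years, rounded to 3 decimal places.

4.935 years

Periodic yield y = 0.0815. First find Macaulay duration:
  t   CF        PV=CF/(1+0.0815)^t    t·PV
  1     5,625.00     5,201.1096     5,201.1096
  2     5,625.00     4,809.1628     9,618.3256
  3     5,625.00     4,446.7525    13,340.2574
  4     5,625.00     4,111.6528    16,446.6111
  5     5,625.00     3,801.8056    19,009.0281
  6     5,625.00     3,515.3080    21,091.8481
  7    55,625.00    32,142.8482   224,999.9376
  Σ                 58,028.6395   309,707.1174
P = 58,028.6395; Macaulay duration = 309,707.1174 / 58,028.6395 = 5.33714 years.
Modified duration = D_Mac / (1 + y) = 5.33714 / 1.0815 = 4.93494 years.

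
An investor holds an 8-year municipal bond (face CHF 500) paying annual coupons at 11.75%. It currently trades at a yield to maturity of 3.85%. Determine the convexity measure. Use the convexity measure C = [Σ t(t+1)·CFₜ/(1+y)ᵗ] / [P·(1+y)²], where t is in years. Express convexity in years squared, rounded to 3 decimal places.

45.623

With y = 0.0385:
  t   CF        PV=CF/(1+0.0385)^t    t·PV        t(t+1)·PV
  1        58.75        56.5720        56.5720         113.1440
  2        58.75        54.4747       108.9494         326.8482
  3        58.75        52.4552       157.3655         629.4621
  4        58.75        50.5105       202.0421       1,010.2105
  5        58.75        48.6380       243.1898       1,459.1389
  6        58.75        46.8348       281.0089       1,967.0625
  7        58.75        45.0985       315.6897       2,525.5176
  8       558.75       413.0147     3,304.1178      29,737.0598
  Σ                    767.5984     4,668.9352      37,768.4434
P = 767.5984.
Convexity = Σ t(t+1)·PV / [P·(1+y)²] = 37,768.4434 / (767.5984 × 1.078482) = 45.62281.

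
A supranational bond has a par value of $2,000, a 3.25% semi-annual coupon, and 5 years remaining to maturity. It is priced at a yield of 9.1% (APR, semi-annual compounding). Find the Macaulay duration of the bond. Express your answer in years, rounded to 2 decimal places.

4.59 years

Periodic yield y = 0.0455. Discount each cash flow and weight by its period:
  t   CF        PV=CF/(1+0.0455)^t    t·PV
  1        32.50        31.0856        31.0856
  2        32.50        29.7328        59.4655
  3        32.50        28.4388        85.3164
  4        32.50        27.2011       108.8046
  5        32.50        26.0174       130.0868
  6        32.50        24.8851       149.3105
  7        32.50        23.8021       166.6146
  8        32.50        22.7662       182.1298
  9        32.50        21.7754       195.9790
  10    2,032.50     1,302.5373    13,025.3734
  Σ                  1,538.2419    14,134.1663
Price P = Σ PV = 1,538.2419.
Macaulay duration = Σ(t·PV) / P = 14,134.1663 / 1,538.2419 = 9.18852 half-year periods.
In years: 9.18852 / 2 = 4.59426 years.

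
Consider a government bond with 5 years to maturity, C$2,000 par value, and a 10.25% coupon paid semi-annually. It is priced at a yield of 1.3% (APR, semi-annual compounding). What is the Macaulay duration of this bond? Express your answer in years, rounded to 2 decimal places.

Periodic yield y = 0.0065. Discount each cash flow and weight by its period:
  t   CF        PV=CF/(1+0.0065)^t    t·PV
  1       102.50       101.8381       101.8381
  2       102.50       101.1804       202.3608
  3       102.50       100.5270       301.5809
  4       102.50        99.8777       399.5110
  5       102.50        99.2327       496.1637
  6       102.50        98.5919       591.5513
  7       102.50        97.9552       685.6863
  8       102.50        97.3226       778.5807
  9       102.50        96.6941       870.2467
  10    2,102.50     1,970.5988    19,705.9879
  Σ                  2,863.8184    24,133.5072
Price P = Σ PV = 2,863.8184.
Macaulay duration = Σ(t·PV) / P = 24,133.5072 / 2,863.8184 = 8.42704 half-year periods.
In years: 8.42704 / 2 = 4.21352 years.

4.21 years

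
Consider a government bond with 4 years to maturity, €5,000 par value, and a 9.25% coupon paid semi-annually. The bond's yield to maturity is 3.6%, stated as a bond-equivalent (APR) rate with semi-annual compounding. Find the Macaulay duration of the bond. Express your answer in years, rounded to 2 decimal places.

3.49 years

Periodic yield y = 0.018. Discount each cash flow and weight by its period:
  t   CF        PV=CF/(1+0.018)^t    t·PV
  1       231.25       227.1611       227.1611
  2       231.25       223.1445       446.2890
  3       231.25       219.1989       657.5968
  4       231.25       215.3231       861.2924
  5       231.25       211.5158     1,057.5791
  6       231.25       207.7759     1,246.6551
  7       231.25       204.1020     1,428.7141
  8     5,231.25     4,535.4799    36,283.8396
  Σ                  6,043.7013    42,209.1272
Price P = Σ PV = 6,043.7013.
Macaulay duration = Σ(t·PV) / P = 42,209.1272 / 6,043.7013 = 6.98399 half-year periods.
In years: 6.98399 / 2 = 3.49199 years.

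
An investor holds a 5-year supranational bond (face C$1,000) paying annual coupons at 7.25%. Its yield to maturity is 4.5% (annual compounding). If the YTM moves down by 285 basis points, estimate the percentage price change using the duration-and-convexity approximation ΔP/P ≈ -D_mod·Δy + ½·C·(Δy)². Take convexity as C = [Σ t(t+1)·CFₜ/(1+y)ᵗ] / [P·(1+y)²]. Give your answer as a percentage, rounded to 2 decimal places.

With y = 0.045:
  t   CF        PV=CF/(1+0.045)^t    t·PV        t(t+1)·PV
  1        72.50        69.3780        69.3780         138.7560
  2        72.50        66.3904       132.7808         398.3425
  3        72.50        63.5315       190.5945         762.3780
  4        72.50        60.7957       243.1828       1,215.9139
  5     1,072.50       860.6287     4,303.1437      25,818.8624
  Σ                  1,120.7244     4,939.0799      28,334.2529
P = 1,120.7244; D_Mac = 4.40704 yrs; D_mod = 4.21727 yrs; C = 23.15157.
Duration effect: -4.21727 × (-0.0285) = +0.120192
Convexity effect: 0.5 × 23.15157 × (-0.0285)² = +0.0094024
ΔP/P ≈ +0.120192 + 0.0094024 = +0.129594 = +12.9594%.

+12.96%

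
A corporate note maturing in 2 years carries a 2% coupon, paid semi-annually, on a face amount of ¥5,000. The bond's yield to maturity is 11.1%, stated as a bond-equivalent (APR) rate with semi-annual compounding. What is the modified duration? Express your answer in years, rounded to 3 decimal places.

Periodic yield y = 0.0555. First find Macaulay duration:
  t   CF        PV=CF/(1+0.0555)^t    t·PV
  1        50.00        47.3709        47.3709
  2        50.00        44.8801        89.7601
  3        50.00        42.5202       127.5606
  4     5,050.00     4,068.7258    16,274.9034
  Σ                  4,203.4970    16,539.5950
P = 4,203.4970; Macaulay duration = 16,539.5950 / 4,203.4970 = 3.93472 half-year periods = 1.96736 years.
Modified duration = D_Mac / (1 + y) = 1.96736 / 1.0555 = 1.86391 years.

1.864 years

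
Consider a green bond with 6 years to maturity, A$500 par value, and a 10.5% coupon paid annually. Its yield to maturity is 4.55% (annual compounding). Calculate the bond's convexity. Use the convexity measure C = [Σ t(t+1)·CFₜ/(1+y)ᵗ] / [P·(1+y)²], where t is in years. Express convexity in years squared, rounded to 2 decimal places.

29.20

With y = 0.0455:
  t   CF        PV=CF/(1+0.0455)^t    t·PV        t(t+1)·PV
  1        52.50        50.2152        50.2152         100.4304
  2        52.50        48.0298        96.0597         288.1791
  3        52.50        45.9396       137.8188         551.2752
  4        52.50        43.9403       175.7613         878.8063
  5        52.50        42.0280       210.1402       1,260.8411
  6       552.50       423.0465     2,538.2787      17,767.9511
  Σ                    653.1995     3,208.2739      20,847.4832
P = 653.1995.
Convexity = Σ t(t+1)·PV / [P·(1+y)²] = 20,847.4832 / (653.1995 × 1.093070) = 29.19845.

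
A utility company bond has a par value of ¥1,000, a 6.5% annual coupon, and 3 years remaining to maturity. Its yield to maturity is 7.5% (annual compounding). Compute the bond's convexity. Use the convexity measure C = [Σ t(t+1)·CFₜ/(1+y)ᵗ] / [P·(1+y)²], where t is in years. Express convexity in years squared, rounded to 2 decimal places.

9.55

With y = 0.075:
  t   CF        PV=CF/(1+0.075)^t    t·PV        t(t+1)·PV
  1        65.00        60.4651        60.4651         120.9302
  2        65.00        56.2466       112.4932         337.4797
  3     1,065.00       857.2830     2,571.8490      10,287.3961
  Σ                    973.9947     2,744.8074      10,745.8060
P = 973.9947.
Convexity = Σ t(t+1)·PV / [P·(1+y)²] = 10,745.8060 / (973.9947 × 1.155625) = 9.54697.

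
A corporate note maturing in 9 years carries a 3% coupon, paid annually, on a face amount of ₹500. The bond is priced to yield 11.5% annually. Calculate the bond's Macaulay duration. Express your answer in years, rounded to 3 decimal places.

7.573 years

Periodic yield y = 0.115. Discount each cash flow and weight by its year:
  t   CF        PV=CF/(1+0.115)^t    t·PV
  1        15.00        13.4529        13.4529
  2        15.00        12.0654        24.1308
  3        15.00        10.8210        32.4629
  4        15.00         9.7049        38.8197
  5        15.00         8.7040        43.5198
  6        15.00         7.8062        46.8375
  7        15.00         7.0011        49.0078
  8        15.00         6.2790        50.2322
  9       515.00       193.3452     1,740.1069
  Σ                    269.1798     2,038.5705
Price P = Σ PV = 269.1798.
Macaulay duration = Σ(t·PV) / P = 2,038.5705 / 269.1798 = 7.57327 years.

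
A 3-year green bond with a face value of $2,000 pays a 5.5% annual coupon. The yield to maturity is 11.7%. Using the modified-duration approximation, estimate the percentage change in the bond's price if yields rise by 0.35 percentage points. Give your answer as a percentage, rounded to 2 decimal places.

Periodic yield y = 0.117. Modified duration first:
  t   CF        PV=CF/(1+0.117)^t    t·PV
  1       110.00        98.4781        98.4781
  2       110.00        88.1630       176.3260
  3     2,110.00     1,513.9898     4,541.9693
  Σ                  1,700.6308     4,816.7733
P = 1,700.6308; D_Mac = 2.83235 yrs; D_mod = 2.83235/(1+0.117) = 2.53567 yrs.
ΔP/P ≈ -D_mod · Δy = -2.53567 × (+0.0035) = -0.008875 = -0.8875%.

-0.89%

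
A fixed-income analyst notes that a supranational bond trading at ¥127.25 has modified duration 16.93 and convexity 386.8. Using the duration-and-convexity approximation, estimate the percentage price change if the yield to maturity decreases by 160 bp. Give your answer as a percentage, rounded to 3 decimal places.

Duration effect: -D_mod·Δy = -16.93 × (-0.016) = +0.270880
Convexity effect: ½·C·(Δy)² = 0.5 × 386.8 × (-0.016)² = +0.0495104
ΔP/P ≈ +0.270880 + 0.0495104 = +0.3203904
= +32.03904%.

+32.039%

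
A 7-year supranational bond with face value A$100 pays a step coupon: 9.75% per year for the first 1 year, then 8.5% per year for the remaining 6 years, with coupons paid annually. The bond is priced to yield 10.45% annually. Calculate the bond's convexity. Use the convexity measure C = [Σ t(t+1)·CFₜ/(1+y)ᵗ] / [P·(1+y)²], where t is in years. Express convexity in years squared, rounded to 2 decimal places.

32.43

With y = 0.1045:
  t   CF        PV=CF/(1+0.1045)^t    t·PV        t(t+1)·PV
  1         9.75         8.8275         8.8275          17.6550
  2         8.50         6.9677        13.9353          41.8060
  3         8.50         6.3084        18.9253          75.7012
  4         8.50         5.7116        22.8463         114.2315
  5         8.50         5.1712        25.8559         155.1356
  6         8.50         4.6819        28.0916         196.6409
  7       108.50        54.1090       378.7632       3,030.1053
  Σ                     91.7773       497.2451       3,631.2757
P = 91.7773.
Convexity = Σ t(t+1)·PV / [P·(1+y)²] = 3,631.2757 / (91.7773 × 1.219920) = 32.43339.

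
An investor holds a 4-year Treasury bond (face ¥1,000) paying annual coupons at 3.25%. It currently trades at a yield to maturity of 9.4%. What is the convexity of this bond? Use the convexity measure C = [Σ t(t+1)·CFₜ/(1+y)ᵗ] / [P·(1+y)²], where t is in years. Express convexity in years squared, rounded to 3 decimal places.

15.551

With y = 0.094:
  t   CF        PV=CF/(1+0.094)^t    t·PV        t(t+1)·PV
  1        32.50        29.7075        29.7075          59.4150
  2        32.50        27.1549        54.3099         162.9296
  3        32.50        24.8217        74.4651         297.8603
  4     1,032.50       720.8099     2,883.2398      14,416.1990
  Σ                    802.4941     3,041.7222      14,936.4039
P = 802.4941.
Convexity = Σ t(t+1)·PV / [P·(1+y)²] = 14,936.4039 / (802.4941 × 1.196836) = 15.55140.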